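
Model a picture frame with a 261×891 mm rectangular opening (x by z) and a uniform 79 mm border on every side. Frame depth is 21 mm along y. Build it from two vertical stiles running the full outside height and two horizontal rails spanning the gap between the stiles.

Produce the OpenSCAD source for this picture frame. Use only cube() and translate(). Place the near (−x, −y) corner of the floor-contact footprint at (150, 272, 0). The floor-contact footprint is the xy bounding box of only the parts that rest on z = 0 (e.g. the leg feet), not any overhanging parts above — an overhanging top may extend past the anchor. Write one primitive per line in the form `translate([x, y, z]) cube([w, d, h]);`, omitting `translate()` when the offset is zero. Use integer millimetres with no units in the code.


translate([150, 272, 0]) cube([79, 21, 1049]);
translate([490, 272, 0]) cube([79, 21, 1049]);
translate([229, 272, 0]) cube([261, 21, 79]);
translate([229, 272, 970]) cube([261, 21, 79]);


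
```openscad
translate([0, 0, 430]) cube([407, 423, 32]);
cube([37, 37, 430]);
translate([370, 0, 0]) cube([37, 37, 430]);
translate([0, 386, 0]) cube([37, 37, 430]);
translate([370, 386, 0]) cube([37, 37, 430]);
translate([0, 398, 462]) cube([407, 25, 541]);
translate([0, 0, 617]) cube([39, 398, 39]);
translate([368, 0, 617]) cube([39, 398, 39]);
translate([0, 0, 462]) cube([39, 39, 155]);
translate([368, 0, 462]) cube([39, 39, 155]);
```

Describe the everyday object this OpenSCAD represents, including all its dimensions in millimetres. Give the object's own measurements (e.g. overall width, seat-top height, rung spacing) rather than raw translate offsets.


A chair. The seat is a 407×423×32 mm slab with its top at z = 462 mm, on four 37×37 mm corner legs (flush with the seat edges, standing on z = 0). A flat backrest 25 mm thick, 541 mm tall, spans the full seat width and rises from the seat top along its +y edge, rear face flush with the rear of the seat. Two armrests of 39×39 mm section run along each side from the seat's front edge to the front of the backrest, top faces 194 mm above the seat top and outer faces flush with the seat's x-edges; a 39×39 mm post under the front of each armrest stands on the seat at the front corner.


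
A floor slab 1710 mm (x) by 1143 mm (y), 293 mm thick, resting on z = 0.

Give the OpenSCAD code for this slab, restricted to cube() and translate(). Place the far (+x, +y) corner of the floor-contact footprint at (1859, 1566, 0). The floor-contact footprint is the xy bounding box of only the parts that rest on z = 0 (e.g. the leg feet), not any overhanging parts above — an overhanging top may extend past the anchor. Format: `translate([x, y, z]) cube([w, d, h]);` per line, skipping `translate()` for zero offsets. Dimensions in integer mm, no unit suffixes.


translate([149, 423, 0]) cube([1710, 1143, 293]);


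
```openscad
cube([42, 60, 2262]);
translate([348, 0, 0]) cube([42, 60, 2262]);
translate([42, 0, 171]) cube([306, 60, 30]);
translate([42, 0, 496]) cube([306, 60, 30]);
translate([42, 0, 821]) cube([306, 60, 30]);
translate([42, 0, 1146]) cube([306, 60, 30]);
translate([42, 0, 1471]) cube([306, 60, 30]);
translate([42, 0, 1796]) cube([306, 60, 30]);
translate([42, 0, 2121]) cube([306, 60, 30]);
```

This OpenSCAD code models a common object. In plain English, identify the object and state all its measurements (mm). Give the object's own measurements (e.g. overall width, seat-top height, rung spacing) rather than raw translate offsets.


A straight ladder. Two 42×60 mm vertical rails, 2262 mm tall, stand 390 mm apart (outside-to-outside) with their front faces coplanar on the −y side. 7 rungs, each 60 mm deep and 30 mm tall, span between the inner faces of the rails, front faces flush with the rails. The lowest rung's underside is at z = 171 mm and rungs are spaced 325 mm apart (underside to underside).


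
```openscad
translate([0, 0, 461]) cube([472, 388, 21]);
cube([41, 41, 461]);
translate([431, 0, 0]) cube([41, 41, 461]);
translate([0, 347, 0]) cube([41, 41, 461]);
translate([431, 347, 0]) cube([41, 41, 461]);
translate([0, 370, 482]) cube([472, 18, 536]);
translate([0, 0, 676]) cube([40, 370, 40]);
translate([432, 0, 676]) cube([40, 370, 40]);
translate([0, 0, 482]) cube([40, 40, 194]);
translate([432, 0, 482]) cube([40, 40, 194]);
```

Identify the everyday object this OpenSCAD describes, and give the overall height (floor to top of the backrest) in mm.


A chair. The overall height is 1018 mm.

A slab on four corner posts with a tall panel at the back — a chair. The seat slab sits at z = 461 with thickness 21, and the 536 mm backrest starts at the seat top, so the overall height is 461 + 21 + 536 = 1018 mm.


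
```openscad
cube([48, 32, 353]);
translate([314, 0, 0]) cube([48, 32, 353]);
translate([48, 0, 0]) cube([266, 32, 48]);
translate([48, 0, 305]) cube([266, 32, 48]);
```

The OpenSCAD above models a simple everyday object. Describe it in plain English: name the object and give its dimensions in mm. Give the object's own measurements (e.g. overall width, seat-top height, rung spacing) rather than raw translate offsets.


A rectangular picture frame lying in the x–z plane (depth along y). The opening is 266 mm wide (x) by 257 mm tall (z), surrounded by a border 48 mm wide on all four sides. The frame is 32 mm deep and is made of two full-height vertical stiles with two horizontal rails fitted between them.


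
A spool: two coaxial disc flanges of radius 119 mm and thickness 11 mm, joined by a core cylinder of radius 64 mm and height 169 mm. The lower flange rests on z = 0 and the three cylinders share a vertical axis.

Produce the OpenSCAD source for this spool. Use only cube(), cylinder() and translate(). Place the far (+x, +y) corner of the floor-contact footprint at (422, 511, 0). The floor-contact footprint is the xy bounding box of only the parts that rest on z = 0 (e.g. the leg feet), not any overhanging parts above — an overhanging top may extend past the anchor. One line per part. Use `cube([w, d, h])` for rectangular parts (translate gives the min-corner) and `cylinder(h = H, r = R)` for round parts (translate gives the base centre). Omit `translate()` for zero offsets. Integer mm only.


translate([303, 392, 0]) cylinder(h = 11, r = 119);
translate([303, 392, 11]) cylinder(h = 169, r = 64);
translate([303, 392, 180]) cylinder(h = 11, r = 119);


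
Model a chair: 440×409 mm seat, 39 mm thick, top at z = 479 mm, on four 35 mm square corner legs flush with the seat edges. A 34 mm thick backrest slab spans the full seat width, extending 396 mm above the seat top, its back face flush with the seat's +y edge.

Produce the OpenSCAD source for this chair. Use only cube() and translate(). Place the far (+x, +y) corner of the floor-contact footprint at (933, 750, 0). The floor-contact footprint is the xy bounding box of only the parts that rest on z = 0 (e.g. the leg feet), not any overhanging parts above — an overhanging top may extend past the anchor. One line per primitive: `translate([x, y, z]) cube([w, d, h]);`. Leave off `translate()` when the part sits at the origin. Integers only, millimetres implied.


translate([493, 341, 440]) cube([440, 409, 39]);
translate([493, 341, 0]) cube([35, 35, 440]);
translate([898, 341, 0]) cube([35, 35, 440]);
translate([493, 715, 0]) cube([35, 35, 440]);
translate([898, 715, 0]) cube([35, 35, 440]);
translate([493, 716, 479]) cube([440, 34, 396]);


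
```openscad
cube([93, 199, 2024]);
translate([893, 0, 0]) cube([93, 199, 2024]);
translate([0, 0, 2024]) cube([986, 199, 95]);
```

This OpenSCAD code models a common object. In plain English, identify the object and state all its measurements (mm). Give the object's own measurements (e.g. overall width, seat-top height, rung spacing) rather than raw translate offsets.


A door frame. The clear opening is 800 mm wide and 2024 mm high. Two 93 mm wide jambs, 199 mm deep, stand either side of the opening from the floor to the top of the opening. A 95 mm thick head sits across the top of both jambs, spanning the full outside width of the frame.


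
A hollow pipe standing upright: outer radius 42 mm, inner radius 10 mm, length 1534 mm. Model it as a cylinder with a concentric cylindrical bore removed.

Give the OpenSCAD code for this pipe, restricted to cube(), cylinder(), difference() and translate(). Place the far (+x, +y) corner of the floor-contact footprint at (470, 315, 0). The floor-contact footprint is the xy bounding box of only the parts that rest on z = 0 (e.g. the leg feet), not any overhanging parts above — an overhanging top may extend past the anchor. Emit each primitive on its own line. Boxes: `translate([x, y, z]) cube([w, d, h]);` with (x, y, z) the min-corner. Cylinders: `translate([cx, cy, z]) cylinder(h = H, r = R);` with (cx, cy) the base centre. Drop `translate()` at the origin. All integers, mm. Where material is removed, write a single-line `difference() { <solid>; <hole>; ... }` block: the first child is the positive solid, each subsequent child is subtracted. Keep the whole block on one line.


difference() { translate([428, 273, 0]) cylinder(h = 1534, r = 42); translate([428, 273, 0]) cylinder(h = 1534, r = 10); }


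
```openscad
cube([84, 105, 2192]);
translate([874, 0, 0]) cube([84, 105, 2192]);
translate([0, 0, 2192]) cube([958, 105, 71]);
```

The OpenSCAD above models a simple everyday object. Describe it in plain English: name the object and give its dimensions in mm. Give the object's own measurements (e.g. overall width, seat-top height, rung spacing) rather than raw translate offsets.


A door frame. The clear opening is 790 mm wide and 2192 mm high. Two 84 mm wide jambs, 105 mm deep, stand either side of the opening from the floor to the top of the opening. A 71 mm thick head sits across the top of both jambs, spanning the full outside width of the frame.


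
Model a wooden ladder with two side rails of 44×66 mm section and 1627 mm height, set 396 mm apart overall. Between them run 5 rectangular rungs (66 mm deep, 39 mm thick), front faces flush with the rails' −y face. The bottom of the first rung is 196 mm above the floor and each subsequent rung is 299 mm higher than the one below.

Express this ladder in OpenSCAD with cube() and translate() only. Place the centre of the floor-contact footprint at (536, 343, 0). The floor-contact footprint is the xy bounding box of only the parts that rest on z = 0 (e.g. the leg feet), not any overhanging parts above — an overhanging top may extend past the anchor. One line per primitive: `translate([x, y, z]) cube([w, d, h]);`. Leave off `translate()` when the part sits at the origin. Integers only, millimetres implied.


// rung span = 396 - 2*44 = 308
// rung[k] z = 196 + k*299
translate([338, 310, 0]) cube([44, 66, 1627]);
translate([690, 310, 0]) cube([44, 66, 1627]);
translate([382, 310, 196]) cube([308, 66, 39]);
translate([382, 310, 495]) cube([308, 66, 39]);
translate([382, 310, 794]) cube([308, 66, 39]);
translate([382, 310, 1093]) cube([308, 66, 39]);
translate([382, 310, 1392]) cube([308, 66, 39]);


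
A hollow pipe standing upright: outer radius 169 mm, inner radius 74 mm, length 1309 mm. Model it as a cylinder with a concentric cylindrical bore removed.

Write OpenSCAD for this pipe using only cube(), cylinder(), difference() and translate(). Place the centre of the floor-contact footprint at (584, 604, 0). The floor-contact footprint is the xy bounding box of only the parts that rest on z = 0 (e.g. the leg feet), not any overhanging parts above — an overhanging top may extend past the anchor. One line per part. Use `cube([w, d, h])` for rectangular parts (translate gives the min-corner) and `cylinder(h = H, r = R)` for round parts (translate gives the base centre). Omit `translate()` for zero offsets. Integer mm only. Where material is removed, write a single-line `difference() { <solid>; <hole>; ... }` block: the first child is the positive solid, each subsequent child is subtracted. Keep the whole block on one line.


difference() { translate([584, 604, 0]) cylinder(h = 1309, r = 169); translate([584, 604, 0]) cylinder(h = 1309, r = 74); }


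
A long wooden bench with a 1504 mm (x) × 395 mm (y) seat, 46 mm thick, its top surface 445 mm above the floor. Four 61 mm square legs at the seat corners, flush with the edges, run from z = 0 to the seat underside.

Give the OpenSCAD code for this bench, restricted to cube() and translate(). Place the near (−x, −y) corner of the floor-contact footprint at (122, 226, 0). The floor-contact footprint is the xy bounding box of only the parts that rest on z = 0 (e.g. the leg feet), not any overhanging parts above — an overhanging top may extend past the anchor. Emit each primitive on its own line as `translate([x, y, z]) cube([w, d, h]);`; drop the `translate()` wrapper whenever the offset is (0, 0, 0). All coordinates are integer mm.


translate([122, 226, 399]) cube([1504, 395, 46]);
translate([122, 226, 0]) cube([61, 61, 399]);
translate([122, 560, 0]) cube([61, 61, 399]);
translate([1565, 226, 0]) cube([61, 61, 399]);
translate([1565, 560, 0]) cube([61, 61, 399]);


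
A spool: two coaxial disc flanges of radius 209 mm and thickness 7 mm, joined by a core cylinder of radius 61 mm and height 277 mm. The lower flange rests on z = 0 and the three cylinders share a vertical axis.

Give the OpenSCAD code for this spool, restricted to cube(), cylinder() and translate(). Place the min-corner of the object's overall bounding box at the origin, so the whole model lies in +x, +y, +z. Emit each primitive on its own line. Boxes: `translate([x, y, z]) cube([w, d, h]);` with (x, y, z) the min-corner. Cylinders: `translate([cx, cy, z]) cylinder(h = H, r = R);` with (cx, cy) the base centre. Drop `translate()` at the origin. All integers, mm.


translate([209, 209, 0]) cylinder(h = 7, r = 209);
translate([209, 209, 7]) cylinder(h = 277, r = 61);
translate([209, 209, 284]) cylinder(h = 7, r = 209);


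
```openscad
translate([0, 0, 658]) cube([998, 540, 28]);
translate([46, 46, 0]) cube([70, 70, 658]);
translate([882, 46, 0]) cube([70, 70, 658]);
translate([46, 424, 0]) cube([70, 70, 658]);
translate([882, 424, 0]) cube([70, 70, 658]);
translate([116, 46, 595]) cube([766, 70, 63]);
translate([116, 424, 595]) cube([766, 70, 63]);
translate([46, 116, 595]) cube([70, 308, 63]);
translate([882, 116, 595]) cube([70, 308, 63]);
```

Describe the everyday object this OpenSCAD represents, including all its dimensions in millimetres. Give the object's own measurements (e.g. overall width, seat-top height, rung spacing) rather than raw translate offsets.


A rectangular dining table. The top is 998×540×28 mm with its upper surface at z = 686 mm. It stands on four 70×70 mm square legs, each inset 46 mm from the nearest pair of top edges, running from the floor to the underside of the top. Four apron rails, 70 mm thick and 63 mm tall, run between adjacent legs with their top edges flush with the underside of the top and their outer faces flush with the legs' outer faces.


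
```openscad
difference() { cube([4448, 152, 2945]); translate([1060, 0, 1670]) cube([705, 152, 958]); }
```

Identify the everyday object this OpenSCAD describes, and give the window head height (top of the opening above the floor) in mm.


A wall with a window opening. The window head height is 2628 mm.

A wall with a rectangular opening subtracted — a window. Sill at z = 1670, opening 958 mm tall, so the head is at 1670 + 958 = 2628 mm.


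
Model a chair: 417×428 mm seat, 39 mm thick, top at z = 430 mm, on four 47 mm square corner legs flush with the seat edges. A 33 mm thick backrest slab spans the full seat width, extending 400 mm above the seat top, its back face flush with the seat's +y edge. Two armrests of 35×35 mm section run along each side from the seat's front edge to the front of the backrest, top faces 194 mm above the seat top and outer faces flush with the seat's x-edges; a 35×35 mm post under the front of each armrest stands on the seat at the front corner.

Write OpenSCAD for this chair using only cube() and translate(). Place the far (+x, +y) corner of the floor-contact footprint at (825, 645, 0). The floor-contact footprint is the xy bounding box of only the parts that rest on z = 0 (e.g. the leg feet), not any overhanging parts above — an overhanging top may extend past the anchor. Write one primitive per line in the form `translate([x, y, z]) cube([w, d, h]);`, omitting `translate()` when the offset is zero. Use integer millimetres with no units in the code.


translate([408, 217, 391]) cube([417, 428, 39]);
translate([408, 217, 0]) cube([47, 47, 391]);
translate([778, 217, 0]) cube([47, 47, 391]);
translate([408, 598, 0]) cube([47, 47, 391]);
translate([778, 598, 0]) cube([47, 47, 391]);
translate([408, 612, 430]) cube([417, 33, 400]);
translate([408, 217, 589]) cube([35, 395, 35]);
translate([790, 217, 589]) cube([35, 395, 35]);
translate([408, 217, 430]) cube([35, 35, 159]);
translate([790, 217, 430]) cube([35, 35, 159]);


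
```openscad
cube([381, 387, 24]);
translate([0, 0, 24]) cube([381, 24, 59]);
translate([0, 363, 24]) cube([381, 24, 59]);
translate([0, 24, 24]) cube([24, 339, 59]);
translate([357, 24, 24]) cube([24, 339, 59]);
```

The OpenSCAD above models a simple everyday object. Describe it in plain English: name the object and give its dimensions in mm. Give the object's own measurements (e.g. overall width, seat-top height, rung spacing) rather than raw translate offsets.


An open-topped rectangular box: outside dimensions 381×387×83 mm, with a uniform wall and base thickness of 24 mm. The base is a full 381×387 slab on the floor; four walls sit on top of the base. The front and back walls (the −y and +y sides) span the full width; the two side walls fit between them.


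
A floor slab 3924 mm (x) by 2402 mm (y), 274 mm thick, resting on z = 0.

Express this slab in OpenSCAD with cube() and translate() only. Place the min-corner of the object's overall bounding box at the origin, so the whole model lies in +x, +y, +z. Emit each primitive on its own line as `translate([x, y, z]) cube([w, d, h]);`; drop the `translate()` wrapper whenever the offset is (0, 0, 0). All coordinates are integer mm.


cube([3924, 2402, 274]);


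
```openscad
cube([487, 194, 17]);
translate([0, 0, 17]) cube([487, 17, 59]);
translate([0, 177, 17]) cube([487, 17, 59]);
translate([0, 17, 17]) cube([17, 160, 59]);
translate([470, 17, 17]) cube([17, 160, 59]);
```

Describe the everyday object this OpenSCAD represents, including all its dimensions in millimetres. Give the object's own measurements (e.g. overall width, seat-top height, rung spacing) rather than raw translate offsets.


An open-topped rectangular box: outside dimensions 487×194×76 mm, with a uniform wall and base thickness of 17 mm. The base is a full 487×194 slab on the floor; four walls sit on top of the base. The front and back walls (the −y and +y sides) span the full width; the two side walls fit between them.


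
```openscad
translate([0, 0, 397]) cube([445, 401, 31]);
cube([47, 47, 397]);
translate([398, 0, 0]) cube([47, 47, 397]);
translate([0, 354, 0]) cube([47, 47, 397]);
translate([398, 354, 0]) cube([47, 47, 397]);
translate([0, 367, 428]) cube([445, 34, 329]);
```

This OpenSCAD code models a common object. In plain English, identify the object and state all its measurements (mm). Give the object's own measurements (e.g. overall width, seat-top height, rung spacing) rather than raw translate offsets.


A chair. The seat is a 445×401×31 mm slab with its top at z = 428 mm, on four 47×47 mm corner legs (flush with the seat edges, standing on z = 0). A flat backrest 34 mm thick, 329 mm tall, spans the full seat width and rises from the seat top along its +y edge, rear face flush with the rear of the seat.


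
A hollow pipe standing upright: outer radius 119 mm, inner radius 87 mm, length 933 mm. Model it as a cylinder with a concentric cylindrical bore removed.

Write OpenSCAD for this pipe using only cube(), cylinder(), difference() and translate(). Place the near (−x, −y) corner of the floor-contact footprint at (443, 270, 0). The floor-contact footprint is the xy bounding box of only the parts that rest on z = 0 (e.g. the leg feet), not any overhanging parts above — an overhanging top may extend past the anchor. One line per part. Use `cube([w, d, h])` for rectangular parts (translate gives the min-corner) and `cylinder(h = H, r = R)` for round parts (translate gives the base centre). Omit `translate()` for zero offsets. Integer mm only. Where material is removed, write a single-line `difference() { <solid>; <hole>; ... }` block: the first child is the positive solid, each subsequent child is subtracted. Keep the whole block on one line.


difference() { translate([562, 389, 0]) cylinder(h = 933, r = 119); translate([562, 389, 0]) cylinder(h = 933, r = 87); }


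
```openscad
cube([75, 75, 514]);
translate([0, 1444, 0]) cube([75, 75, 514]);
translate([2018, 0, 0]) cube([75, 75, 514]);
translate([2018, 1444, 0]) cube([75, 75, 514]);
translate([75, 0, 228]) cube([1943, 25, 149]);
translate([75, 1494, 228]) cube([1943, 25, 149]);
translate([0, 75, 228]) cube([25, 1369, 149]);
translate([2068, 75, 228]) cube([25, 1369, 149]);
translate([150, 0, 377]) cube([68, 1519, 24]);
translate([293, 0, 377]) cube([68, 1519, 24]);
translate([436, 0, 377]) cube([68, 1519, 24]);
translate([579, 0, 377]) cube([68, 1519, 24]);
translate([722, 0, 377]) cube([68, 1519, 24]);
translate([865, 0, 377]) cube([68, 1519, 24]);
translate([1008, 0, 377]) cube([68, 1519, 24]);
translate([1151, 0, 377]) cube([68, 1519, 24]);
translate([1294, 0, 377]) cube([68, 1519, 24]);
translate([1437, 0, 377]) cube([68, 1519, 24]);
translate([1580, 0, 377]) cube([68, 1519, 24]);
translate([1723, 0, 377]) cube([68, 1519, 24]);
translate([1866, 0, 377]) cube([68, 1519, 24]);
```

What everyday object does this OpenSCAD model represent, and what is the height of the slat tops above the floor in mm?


A bed frame. The slat-top height is 401 mm.

Four posts, four rails, and a row of slats — a bed frame. Slats sit on the rails at z = 228 + 149 = 377; with slat thickness 24, the top is 401 mm.


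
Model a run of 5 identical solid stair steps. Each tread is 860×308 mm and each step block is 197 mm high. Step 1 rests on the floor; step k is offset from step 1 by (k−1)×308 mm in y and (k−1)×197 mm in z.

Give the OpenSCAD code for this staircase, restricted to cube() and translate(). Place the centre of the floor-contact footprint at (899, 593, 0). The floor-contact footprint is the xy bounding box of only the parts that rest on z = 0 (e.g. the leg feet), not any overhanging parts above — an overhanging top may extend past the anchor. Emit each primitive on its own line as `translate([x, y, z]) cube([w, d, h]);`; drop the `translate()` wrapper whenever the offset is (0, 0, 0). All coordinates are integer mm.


translate([469, 439, 0]) cube([860, 308, 197]);
translate([469, 747, 197]) cube([860, 308, 197]);
translate([469, 1055, 394]) cube([860, 308, 197]);
translate([469, 1363, 591]) cube([860, 308, 197]);
translate([469, 1671, 788]) cube([860, 308, 197]);


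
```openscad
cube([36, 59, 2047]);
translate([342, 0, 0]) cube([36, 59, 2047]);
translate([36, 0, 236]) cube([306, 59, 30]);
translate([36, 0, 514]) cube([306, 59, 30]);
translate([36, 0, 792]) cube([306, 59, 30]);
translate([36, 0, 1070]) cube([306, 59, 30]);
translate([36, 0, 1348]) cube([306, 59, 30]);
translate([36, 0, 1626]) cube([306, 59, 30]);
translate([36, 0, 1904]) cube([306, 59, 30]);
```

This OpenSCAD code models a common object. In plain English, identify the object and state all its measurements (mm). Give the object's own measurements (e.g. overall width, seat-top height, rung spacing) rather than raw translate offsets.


A straight ladder. Two 36×59 mm vertical rails, 2047 mm tall, stand 378 mm apart (outside-to-outside) with their front faces coplanar on the −y side. 7 rungs, each 59 mm deep and 30 mm tall, span between the inner faces of the rails, front faces flush with the rails. The lowest rung's underside is at z = 236 mm and rungs are spaced 278 mm apart (underside to underside).


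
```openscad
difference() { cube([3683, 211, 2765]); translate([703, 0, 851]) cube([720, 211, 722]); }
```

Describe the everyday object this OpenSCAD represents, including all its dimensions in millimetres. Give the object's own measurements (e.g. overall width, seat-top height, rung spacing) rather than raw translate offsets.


A wall 3683 mm long (x), 211 mm thick (y), 2765 mm tall, with a rectangular window opening cut through it. The opening is 720 mm wide and 722 mm tall; its sill is at z = 851 mm and its near (−x) edge is 703 mm from the wall's −x end. The opening passes through the full wall thickness.


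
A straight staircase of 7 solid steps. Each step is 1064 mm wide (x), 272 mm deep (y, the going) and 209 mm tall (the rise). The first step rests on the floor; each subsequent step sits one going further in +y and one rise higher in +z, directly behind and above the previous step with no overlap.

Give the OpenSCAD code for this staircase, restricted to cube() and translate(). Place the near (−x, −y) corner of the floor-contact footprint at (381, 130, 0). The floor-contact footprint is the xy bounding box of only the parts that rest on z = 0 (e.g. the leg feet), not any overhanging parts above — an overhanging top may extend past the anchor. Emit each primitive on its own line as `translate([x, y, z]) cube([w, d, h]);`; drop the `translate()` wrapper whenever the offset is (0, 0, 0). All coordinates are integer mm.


translate([381, 130, 0]) cube([1064, 272, 209]);
translate([381, 402, 209]) cube([1064, 272, 209]);
translate([381, 674, 418]) cube([1064, 272, 209]);
translate([381, 946, 627]) cube([1064, 272, 209]);
translate([381, 1218, 836]) cube([1064, 272, 209]);
translate([381, 1490, 1045]) cube([1064, 272, 209]);
translate([381, 1762, 1254]) cube([1064, 272, 209]);


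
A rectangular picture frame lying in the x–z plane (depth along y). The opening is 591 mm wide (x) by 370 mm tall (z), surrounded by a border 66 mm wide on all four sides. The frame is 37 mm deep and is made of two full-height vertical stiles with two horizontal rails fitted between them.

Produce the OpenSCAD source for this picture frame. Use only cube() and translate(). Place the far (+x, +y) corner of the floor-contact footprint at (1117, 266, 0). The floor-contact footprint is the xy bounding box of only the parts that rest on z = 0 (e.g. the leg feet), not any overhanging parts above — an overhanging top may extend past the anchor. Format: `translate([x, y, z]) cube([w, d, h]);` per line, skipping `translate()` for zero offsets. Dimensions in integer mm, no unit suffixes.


translate([394, 229, 0]) cube([66, 37, 502]);
translate([1051, 229, 0]) cube([66, 37, 502]);
translate([460, 229, 0]) cube([591, 37, 66]);
translate([460, 229, 436]) cube([591, 37, 66]);


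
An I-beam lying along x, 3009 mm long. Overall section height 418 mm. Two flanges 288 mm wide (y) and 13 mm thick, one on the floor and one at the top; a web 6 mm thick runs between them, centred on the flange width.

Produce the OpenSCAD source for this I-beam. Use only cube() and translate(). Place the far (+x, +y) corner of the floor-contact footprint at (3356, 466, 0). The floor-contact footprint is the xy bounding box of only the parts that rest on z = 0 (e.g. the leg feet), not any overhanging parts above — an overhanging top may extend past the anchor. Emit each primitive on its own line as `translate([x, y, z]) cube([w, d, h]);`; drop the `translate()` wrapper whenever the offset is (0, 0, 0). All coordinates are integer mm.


translate([347, 178, 0]) cube([3009, 288, 13]);
translate([347, 319, 13]) cube([3009, 6, 392]);
translate([347, 178, 405]) cube([3009, 288, 13]);


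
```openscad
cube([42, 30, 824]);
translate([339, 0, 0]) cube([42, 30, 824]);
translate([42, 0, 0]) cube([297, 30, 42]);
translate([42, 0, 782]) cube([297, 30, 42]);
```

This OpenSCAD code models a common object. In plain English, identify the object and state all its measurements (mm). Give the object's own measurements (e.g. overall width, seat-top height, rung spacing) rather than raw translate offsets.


A rectangular picture frame lying in the x–z plane (depth along y). The opening is 297 mm wide (x) by 740 mm tall (z), surrounded by a border 42 mm wide on all four sides. The frame is 30 mm deep and is made of two full-height vertical stiles with two horizontal rails fitted between them.


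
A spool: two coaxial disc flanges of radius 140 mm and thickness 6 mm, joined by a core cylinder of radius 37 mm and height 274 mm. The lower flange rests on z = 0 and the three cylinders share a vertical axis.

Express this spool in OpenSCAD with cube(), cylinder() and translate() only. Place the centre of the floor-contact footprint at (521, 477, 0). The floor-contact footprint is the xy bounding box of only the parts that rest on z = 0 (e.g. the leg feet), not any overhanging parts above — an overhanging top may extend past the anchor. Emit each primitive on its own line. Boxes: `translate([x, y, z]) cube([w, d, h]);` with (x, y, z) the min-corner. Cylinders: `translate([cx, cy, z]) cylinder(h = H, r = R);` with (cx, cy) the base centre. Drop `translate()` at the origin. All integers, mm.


translate([521, 477, 0]) cylinder(h = 6, r = 140);
translate([521, 477, 6]) cylinder(h = 274, r = 37);
translate([521, 477, 280]) cylinder(h = 6, r = 140);


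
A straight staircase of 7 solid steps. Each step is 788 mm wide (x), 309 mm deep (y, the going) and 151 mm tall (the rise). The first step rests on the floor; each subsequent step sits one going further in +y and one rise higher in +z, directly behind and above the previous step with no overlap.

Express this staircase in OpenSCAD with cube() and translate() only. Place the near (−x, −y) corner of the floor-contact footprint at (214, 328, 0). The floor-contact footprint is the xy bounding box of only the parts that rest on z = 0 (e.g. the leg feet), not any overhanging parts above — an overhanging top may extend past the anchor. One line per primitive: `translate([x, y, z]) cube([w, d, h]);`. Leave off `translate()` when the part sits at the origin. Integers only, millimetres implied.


translate([214, 328, 0]) cube([788, 309, 151]);
translate([214, 637, 151]) cube([788, 309, 151]);
translate([214, 946, 302]) cube([788, 309, 151]);
translate([214, 1255, 453]) cube([788, 309, 151]);
translate([214, 1564, 604]) cube([788, 309, 151]);
translate([214, 1873, 755]) cube([788, 309, 151]);
translate([214, 2182, 906]) cube([788, 309, 151]);


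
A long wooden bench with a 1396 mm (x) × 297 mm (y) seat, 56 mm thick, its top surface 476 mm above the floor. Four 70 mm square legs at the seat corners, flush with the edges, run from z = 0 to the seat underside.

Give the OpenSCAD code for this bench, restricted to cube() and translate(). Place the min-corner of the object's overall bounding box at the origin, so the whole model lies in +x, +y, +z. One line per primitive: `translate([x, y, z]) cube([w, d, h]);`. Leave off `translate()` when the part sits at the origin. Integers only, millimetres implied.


// leg_h = 476 − 56 = 420
translate([0, 0, 420]) cube([1396, 297, 56]);
cube([70, 70, 420]);
translate([0, 227, 0]) cube([70, 70, 420]);
translate([1326, 0, 0]) cube([70, 70, 420]);
translate([1326, 227, 0]) cube([70, 70, 420]);


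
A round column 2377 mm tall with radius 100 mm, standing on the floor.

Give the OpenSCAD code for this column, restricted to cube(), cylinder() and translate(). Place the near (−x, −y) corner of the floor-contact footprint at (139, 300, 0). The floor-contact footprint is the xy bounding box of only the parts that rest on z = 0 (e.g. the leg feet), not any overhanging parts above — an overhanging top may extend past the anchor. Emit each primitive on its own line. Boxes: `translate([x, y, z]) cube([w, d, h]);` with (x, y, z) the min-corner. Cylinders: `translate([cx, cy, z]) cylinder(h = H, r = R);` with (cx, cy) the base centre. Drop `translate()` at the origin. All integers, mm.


translate([239, 400, 0]) cylinder(h = 2377, r = 100);


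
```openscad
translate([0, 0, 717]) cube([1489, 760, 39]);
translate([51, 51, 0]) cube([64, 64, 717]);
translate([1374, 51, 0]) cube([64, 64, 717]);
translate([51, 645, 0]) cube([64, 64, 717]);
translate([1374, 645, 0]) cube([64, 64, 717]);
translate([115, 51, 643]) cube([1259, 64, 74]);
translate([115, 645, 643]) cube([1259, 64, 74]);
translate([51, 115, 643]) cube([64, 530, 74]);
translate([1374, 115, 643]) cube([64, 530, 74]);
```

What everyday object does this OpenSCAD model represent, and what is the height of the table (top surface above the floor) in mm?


A table. The table height is 756 mm.

A 1489×760×39 slab sits at z = 717 on four 64 mm square posts — a table. The top surface is at 717 + 39 = 756 mm.


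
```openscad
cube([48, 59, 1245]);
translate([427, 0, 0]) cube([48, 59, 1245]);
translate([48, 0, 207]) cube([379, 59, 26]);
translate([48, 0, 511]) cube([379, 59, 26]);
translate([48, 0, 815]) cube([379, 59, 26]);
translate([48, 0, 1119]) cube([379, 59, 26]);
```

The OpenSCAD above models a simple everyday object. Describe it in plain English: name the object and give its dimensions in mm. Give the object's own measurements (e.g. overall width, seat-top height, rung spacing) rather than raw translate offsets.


A straight ladder. Two 48×59 mm vertical rails, 1245 mm tall, stand 475 mm apart (outside-to-outside) with their front faces coplanar on the −y side. 4 rungs, each 59 mm deep and 26 mm tall, span between the inner faces of the rails, front faces flush with the rails. The lowest rung's underside is at z = 207 mm and rungs are spaced 304 mm apart (underside to underside).


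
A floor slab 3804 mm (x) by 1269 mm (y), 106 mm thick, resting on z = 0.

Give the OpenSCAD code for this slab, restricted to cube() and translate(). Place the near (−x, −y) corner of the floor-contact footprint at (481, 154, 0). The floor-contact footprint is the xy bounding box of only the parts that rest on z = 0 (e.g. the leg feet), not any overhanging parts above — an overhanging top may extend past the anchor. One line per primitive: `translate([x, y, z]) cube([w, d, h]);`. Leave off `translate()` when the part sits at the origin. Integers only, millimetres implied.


translate([481, 154, 0]) cube([3804, 1269, 106]);


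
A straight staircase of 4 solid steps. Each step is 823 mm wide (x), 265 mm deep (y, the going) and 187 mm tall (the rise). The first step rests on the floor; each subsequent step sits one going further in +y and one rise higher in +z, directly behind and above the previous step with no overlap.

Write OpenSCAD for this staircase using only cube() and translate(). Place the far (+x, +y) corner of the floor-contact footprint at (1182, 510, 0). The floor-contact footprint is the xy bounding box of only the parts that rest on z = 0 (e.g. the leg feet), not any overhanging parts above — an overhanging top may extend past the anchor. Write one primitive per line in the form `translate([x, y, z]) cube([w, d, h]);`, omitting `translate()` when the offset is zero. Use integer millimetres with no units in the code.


translate([359, 245, 0]) cube([823, 265, 187]);
translate([359, 510, 187]) cube([823, 265, 187]);
translate([359, 775, 374]) cube([823, 265, 187]);
translate([359, 1040, 561]) cube([823, 265, 187]);


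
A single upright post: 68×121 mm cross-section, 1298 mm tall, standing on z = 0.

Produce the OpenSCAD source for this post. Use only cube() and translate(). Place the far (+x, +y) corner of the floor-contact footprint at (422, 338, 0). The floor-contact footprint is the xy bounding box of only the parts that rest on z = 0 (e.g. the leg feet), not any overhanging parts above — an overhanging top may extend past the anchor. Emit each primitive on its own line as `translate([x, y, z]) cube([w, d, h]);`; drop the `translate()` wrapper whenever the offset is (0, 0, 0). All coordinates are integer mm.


translate([354, 217, 0]) cube([68, 121, 1298]);


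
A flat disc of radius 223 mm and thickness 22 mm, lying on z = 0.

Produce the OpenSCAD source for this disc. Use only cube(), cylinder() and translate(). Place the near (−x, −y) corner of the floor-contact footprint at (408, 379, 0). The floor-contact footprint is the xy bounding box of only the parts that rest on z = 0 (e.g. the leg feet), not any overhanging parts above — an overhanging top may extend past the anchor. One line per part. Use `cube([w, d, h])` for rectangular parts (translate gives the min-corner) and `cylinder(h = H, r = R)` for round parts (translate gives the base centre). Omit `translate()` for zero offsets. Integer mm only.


translate([631, 602, 0]) cylinder(h = 22, r = 223);


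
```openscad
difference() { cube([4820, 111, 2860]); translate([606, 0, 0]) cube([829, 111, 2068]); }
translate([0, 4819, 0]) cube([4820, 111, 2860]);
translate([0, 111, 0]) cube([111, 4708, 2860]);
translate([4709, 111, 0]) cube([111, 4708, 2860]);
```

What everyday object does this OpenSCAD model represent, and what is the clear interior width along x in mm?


A single room. The interior width is 4598 mm.

Four walls enclosing a rectangle with a door in the front wall — a room. Outside width 4820 minus two 111 mm walls gives 4598 mm.


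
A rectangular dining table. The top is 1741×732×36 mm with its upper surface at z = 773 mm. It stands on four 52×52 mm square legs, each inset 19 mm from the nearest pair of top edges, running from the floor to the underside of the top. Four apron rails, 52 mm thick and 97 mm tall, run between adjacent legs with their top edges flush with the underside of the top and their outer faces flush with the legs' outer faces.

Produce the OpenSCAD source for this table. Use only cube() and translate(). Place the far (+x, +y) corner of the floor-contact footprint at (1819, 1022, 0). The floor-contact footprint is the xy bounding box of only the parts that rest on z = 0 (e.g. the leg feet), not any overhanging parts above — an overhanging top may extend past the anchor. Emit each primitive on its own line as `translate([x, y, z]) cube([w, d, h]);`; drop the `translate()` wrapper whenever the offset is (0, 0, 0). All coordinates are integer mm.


// leg_h = 773 - 36 = 737
// apron z = 737 - 97 = 640
translate([97, 309, 737]) cube([1741, 732, 36]);
translate([116, 328, 0]) cube([52, 52, 737]);
translate([1767, 328, 0]) cube([52, 52, 737]);
translate([116, 970, 0]) cube([52, 52, 737]);
translate([1767, 970, 0]) cube([52, 52, 737]);
translate([168, 328, 640]) cube([1599, 52, 97]);
translate([168, 970, 640]) cube([1599, 52, 97]);
translate([116, 380, 640]) cube([52, 590, 97]);
translate([1767, 380, 640]) cube([52, 590, 97]);


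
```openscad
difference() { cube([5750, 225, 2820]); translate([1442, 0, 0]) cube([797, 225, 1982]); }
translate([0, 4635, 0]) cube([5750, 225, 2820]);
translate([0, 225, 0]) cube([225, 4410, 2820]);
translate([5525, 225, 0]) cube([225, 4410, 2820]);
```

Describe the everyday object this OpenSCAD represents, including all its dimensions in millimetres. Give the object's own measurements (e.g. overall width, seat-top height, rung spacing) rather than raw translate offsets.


A single room: four walls, each 2820 mm tall and 225 mm thick, enclosing an outside footprint 5750×4860 mm (x × y), no floor or roof. The front and back walls (−y and +y sides) run the full x-width; the side walls fit between their inner faces. A door opening 797 mm wide and 1982 mm tall is cut through the front wall from the floor up, its −x edge 1442 mm from the wall's −x end.


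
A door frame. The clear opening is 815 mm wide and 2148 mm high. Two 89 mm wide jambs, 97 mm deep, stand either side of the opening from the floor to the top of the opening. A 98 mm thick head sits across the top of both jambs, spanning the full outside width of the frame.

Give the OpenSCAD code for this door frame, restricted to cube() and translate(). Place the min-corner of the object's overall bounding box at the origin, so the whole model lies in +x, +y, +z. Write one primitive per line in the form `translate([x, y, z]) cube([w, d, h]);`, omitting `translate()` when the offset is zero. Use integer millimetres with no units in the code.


cube([89, 97, 2148]);
translate([904, 0, 0]) cube([89, 97, 2148]);
translate([0, 0, 2148]) cube([993, 97, 98]);
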